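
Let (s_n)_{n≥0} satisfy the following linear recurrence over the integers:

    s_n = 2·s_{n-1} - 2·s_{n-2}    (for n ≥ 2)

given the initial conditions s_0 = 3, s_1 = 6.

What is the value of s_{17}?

1536

s_2 = 2·6 + -2·3 = 6
s_3 = 2·6 + -2·6 = 0
s_4 = 2·0 + -2·6 = -12
s_5 = 2·-12 + -2·0 = -24
s_6 = 2·-24 + -2·-12 = -24
s_7 = 2·-24 + -2·-24 = 0
s_8 = 2·0 + -2·-24 = 48
s_9 = 2·48 + -2·0 = 96
s_10 = 2·96 + -2·48 = 96
s_11 = 2·96 + -2·96 = 0
s_12 = 2·0 + -2·96 = -192
s_13 = 2·-192 + -2·0 = -384
s_14 = 2·-384 + -2·-192 = -384
s_15 = 2·-384 + -2·-384 = 0
s_16 = 2·0 + -2·-384 = 768
s_17 = 2·768 + -2·0 = 1536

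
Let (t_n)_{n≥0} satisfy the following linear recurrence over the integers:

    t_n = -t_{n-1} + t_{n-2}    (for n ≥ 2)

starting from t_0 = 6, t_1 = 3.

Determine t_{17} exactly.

t_2 = -1·3 + 1·6 = 3
t_3 = -1·3 + 1·3 = 0
t_4 = -1·0 + 1·3 = 3
t_5 = -1·3 + 1·0 = -3
t_6 = -1·-3 + 1·3 = 6
t_7 = -1·6 + 1·-3 = -9
t_8 = -1·-9 + 1·6 = 15
t_9 = -1·15 + 1·-9 = -24
t_10 = -1·-24 + 1·15 = 39
t_11 = -1·39 + 1·-24 = -63
t_12 = -1·-63 + 1·39 = 102
t_13 = -1·102 + 1·-63 = -165
t_14 = -1·-165 + 1·102 = 267
t_15 = -1·267 + 1·-165 = -432
t_16 = -1·-432 + 1·267 = 699
t_17 = -1·699 + 1·-432 = -1131

-1131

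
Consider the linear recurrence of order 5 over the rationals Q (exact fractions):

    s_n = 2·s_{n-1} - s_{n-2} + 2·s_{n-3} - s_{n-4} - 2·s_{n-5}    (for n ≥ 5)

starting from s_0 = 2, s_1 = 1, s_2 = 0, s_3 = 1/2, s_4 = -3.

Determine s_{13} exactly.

s_5 = 2·-3 + -1·1/2 + 2·0 + -1·1 + -2·2 = -23/2
s_6 = 2·-23/2 + -1·-3 + 2·1/2 + -1·0 + -2·1 = -21
s_7 = 2·-21 + -1·-23/2 + 2·-3 + -1·1/2 + -2·0 = -37
s_8 = 2·-37 + -1·-21 + 2·-23/2 + -1·-3 + -2·1/2 = -74
s_9 = 2·-74 + -1·-37 + 2·-21 + -1·-23/2 + -2·-3 = -271/2
s_10 = 2·-271/2 + -1·-74 + 2·-37 + -1·-21 + -2·-23/2 = -227
s_11 = 2·-227 + -1·-271/2 + 2·-74 + -1·-37 + -2·-21 = -775/2
s_12 = 2·-775/2 + -1·-227 + 2·-271/2 + -1·-74 + -2·-37 = -671
s_13 = 2·-671 + -1·-775/2 + 2·-227 + -1·-271/2 + -2·-74 = -1125

-1125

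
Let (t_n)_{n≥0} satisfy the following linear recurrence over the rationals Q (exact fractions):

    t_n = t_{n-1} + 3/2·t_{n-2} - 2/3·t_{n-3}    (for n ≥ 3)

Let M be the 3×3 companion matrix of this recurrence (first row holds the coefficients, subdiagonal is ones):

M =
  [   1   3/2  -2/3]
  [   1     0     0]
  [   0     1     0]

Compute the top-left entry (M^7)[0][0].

(M^7)[0][0] is the top entry after applying M 7 times to the unit state (1, 0, 0). Equivalently it is h_{9} for the auxiliary sequence (h_n) obeying the same recurrence with h_2 = 1 and h_i = 0 for 0 ≤ i < 2:
h_3 = 1·1 + 3/2·0 + -2/3·0 = 1
h_4 = 1·1 + 3/2·1 + -2/3·0 = 5/2
h_5 = 1·5/2 + 3/2·1 + -2/3·1 = 10/3
h_6 = 1·10/3 + 3/2·5/2 + -2/3·1 = 77/12
h_7 = 1·77/12 + 3/2·10/3 + -2/3·5/2 = 39/4
h_8 = 1·39/4 + 3/2·77/12 + -2/3·10/3 = 1235/72
h_9 = 1·1235/72 + 3/2·39/4 + -2/3·77/12 = 55/2

55/2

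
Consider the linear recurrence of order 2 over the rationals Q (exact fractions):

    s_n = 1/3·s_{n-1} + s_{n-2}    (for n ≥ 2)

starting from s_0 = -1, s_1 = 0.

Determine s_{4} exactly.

s_2 = 1/3·0 + 1·-1 = -1
s_3 = 1/3·-1 + 1·0 = -1/3
s_4 = 1/3·-1/3 + 1·-1 = -10/9

-10/9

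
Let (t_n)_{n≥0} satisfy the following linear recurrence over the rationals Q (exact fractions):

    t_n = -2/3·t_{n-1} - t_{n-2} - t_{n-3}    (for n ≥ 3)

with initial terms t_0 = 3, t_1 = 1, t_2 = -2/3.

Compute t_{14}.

t_3 = -2/3·-2/3 + -1·1 + -1·3 = -32/9
t_4 = -2/3·-32/9 + -1·-2/3 + -1·1 = 55/27
t_5 = -2/3·55/27 + -1·-32/9 + -1·-2/3 = 232/81
t_6 = -2/3·232/81 + -1·55/27 + -1·-32/9 = -95/243
t_7 = -2/3·-95/243 + -1·232/81 + -1·55/27 = -3383/729
t_8 = -2/3·-3383/729 + -1·-95/243 + -1·232/81 = 1357/2187
t_9 = -2/3·1357/2187 + -1·-3383/729 + -1·-95/243 = 30298/6561
t_10 = -2/3·30298/6561 + -1·1357/2187 + -1·-3383/729 = 18532/19683
t_11 = -2/3·18532/19683 + -1·30298/6561 + -1·1357/2187 = -346385/59049
t_12 = -2/3·-346385/59049 + -1·18532/19683 + -1·30298/6561 = -292064/177147
t_13 = -2/3·-292064/177147 + -1·-346385/59049 + -1·18532/19683 = 3201229/531441
t_14 = -2/3·3201229/531441 + -1·-292064/177147 + -1·-346385/59049 = 5578513/1594323

5578513/1594323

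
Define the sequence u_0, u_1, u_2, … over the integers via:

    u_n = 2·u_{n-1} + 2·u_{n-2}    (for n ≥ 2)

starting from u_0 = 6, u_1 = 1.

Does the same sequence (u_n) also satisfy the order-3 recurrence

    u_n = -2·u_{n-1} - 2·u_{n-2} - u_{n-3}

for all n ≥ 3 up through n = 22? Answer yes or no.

Terms u_0..u_22: 6, 1, 14, 30, 88, 236, 648, 1768, 4832, 13200, 36064, 98528, 269184, 735424, 2009216, 5489280, 14996992, 40972544, 111939072, 305823232, 835524608, 2282695680, 6236440576
n=3: candidate gives -36, actual u_3 = 30 ✗

no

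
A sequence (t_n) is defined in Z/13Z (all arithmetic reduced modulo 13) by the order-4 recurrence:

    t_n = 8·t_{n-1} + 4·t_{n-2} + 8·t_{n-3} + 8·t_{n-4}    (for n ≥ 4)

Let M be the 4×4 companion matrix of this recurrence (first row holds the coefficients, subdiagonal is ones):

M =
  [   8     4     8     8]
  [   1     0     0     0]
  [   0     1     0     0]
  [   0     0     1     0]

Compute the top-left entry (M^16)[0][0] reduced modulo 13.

(M^16)[0][0] is the top entry after applying M 16 times to the unit state (1, 0, 0, 0). Equivalently it is h_{19} for the auxiliary sequence (h_n) obeying the same recurrence with h_3 = 1 and h_i = 0 for 0 ≤ i < 3:
h_4 = 8·1 + 4·0 + 8·0 + 8·0 = 8
h_5 = 8·8 + 4·1 + 8·0 + 8·0 = 3
h_6 = 8·3 + 4·8 + 8·1 + 8·0 = 12
h_7 = 8·12 + 4·3 + 8·8 + 8·1 = 11
h_8 = 8·11 + 4·12 + 8·3 + 8·8 = 3
h_9 = 8·3 + 4·11 + 8·12 + 8·3 = 6
h_10 = 8·6 + 4·3 + 8·11 + 8·12 = 10
h_11 = 8·10 + 4·6 + 8·3 + 8·11 = 8
h_12 = 8·8 + 4·10 + 8·6 + 8·3 = 7
h_13 = 8·7 + 4·8 + 8·10 + 8·6 = 8
h_14 = 8·8 + 4·7 + 8·8 + 8·10 = 2
h_15 = 8·2 + 4·8 + 8·7 + 8·8 = 12
h_16 = 8·12 + 4·2 + 8·8 + 8·7 = 3
h_17 = 8·3 + 4·12 + 8·2 + 8·8 = 9
h_18 = 8·9 + 4·3 + 8·12 + 8·2 = 1
h_19 = 8·1 + 4·9 + 8·3 + 8·12 = 8

8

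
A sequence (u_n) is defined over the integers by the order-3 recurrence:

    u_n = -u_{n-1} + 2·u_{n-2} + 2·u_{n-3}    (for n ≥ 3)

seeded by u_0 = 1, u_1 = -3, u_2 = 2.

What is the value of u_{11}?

-96

u_3 = -1·2 + 2·-3 + 2·1 = -6
u_4 = -1·-6 + 2·2 + 2·-3 = 4
u_5 = -1·4 + 2·-6 + 2·2 = -12
u_6 = -1·-12 + 2·4 + 2·-6 = 8
u_7 = -1·8 + 2·-12 + 2·4 = -24
u_8 = -1·-24 + 2·8 + 2·-12 = 16
u_9 = -1·16 + 2·-24 + 2·8 = -48
u_10 = -1·-48 + 2·16 + 2·-24 = 32
u_11 = -1·32 + 2·-48 + 2·16 = -96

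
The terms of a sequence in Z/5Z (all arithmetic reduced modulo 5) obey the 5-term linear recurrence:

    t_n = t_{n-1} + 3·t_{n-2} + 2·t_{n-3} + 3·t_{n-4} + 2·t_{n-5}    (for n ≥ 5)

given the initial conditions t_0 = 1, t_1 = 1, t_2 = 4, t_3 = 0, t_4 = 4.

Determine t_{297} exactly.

4

t_5 = 1·4 + 3·0 + 2·4 + 3·1 + 2·1 = 2
t_6 = 1·2 + 3·4 + 2·0 + 3·4 + 2·1 = 3
t_7 = 1·3 + 3·2 + 2·4 + 3·0 + 2·4 = 0
t_8 = 1·0 + 3·3 + 2·2 + 3·4 + 2·0 = 0
t_9 = 1·0 + 3·0 + 2·3 + 3·2 + 2·4 = 0
t_10 = 1·0 + 3·0 + 2·0 + 3·3 + 2·2 = 3
t_11 = 1·3 + 3·0 + 2·0 + 3·0 + 2·3 = 4
t_12 = 1·4 + 3·3 + 2·0 + 3·0 + 2·0 = 3
t_13 = 1·3 + 3·4 + 2·3 + 3·0 + 2·0 = 1
t_14 = 1·1 + 3·3 + 2·4 + 3·3 + 2·0 = 2
t_15 = 1·2 + 3·1 + 2·3 + 3·4 + 2·3 = 4
t_16 = 1·4 + 3·2 + 2·1 + 3·3 + 2·4 = 4
t_17 = 1·4 + 3·4 + 2·2 + 3·1 + 2·3 = 4
t_18 = 1·4 + 3·4 + 2·4 + 3·2 + 2·1 = 2
t_19 = 1·2 + 3·4 + 2·4 + 3·4 + 2·2 = 3
t_20 = 1·3 + 3·2 + 2·4 + 3·4 + 2·4 = 2
t_21 = 1·2 + 3·3 + 2·2 + 3·4 + 2·4 = 0
t_22 = 1·0 + 3·2 + 2·3 + 3·2 + 2·4 = 1
t_23 = 1·1 + 3·0 + 2·2 + 3·3 + 2·2 = 3
t_24 = 1·3 + 3·1 + 2·0 + 3·2 + 2·3 = 3
t_25 = 1·3 + 3·3 + 2·1 + 3·0 + 2·2 = 3
t_26 = 1·3 + 3·3 + 2·3 + 3·1 + 2·0 = 1
t_27 = 1·1 + 3·3 + 2·3 + 3·3 + 2·1 = 2
t_28 = 1·2 + 3·1 + 2·3 + 3·3 + 2·3 = 1
t_29 = 1·1 + 3·2 + 2·1 + 3·3 + 2·3 = 4
t_30 = 1·4 + 3·1 + 2·2 + 3·1 + 2·3 = 0
t_31 = 1·0 + 3·4 + 2·1 + 3·2 + 2·1 = 2
t_32 = 1·2 + 3·0 + 2·4 + 3·1 + 2·2 = 2
t_33 = 1·2 + 3·2 + 2·0 + 3·4 + 2·1 = 2
t_34 = 1·2 + 3·2 + 2·2 + 3·0 + 2·4 = 0
t_35 = 1·0 + 3·2 + 2·2 + 3·2 + 2·0 = 1
t_36 = 1·1 + 3·0 + 2·2 + 3·2 + 2·2 = 0
t_37 = 1·0 + 3·1 + 2·0 + 3·2 + 2·2 = 3
t_38 = 1·3 + 3·0 + 2·1 + 3·0 + 2·2 = 4
t_39 = 1·4 + 3·3 + 2·0 + 3·1 + 2·0 = 1
t_40 = 1·1 + 3·4 + 2·3 + 3·0 + 2·1 = 1
t_41 = 1·1 + 3·1 + 2·4 + 3·3 + 2·0 = 1
t_42 = 1·1 + 3·1 + 2·1 + 3·4 + 2·3 = 4
t_43 = 1·4 + 3·1 + 2·1 + 3·1 + 2·4 = 0
t_44 = 1·0 + 3·4 + 2·1 + 3·1 + 2·1 = 4
(t_40, t_41, t_42, t_43, t_44) = (1, 1, 4, 0, 4) = (t_0, t_1, t_2, t_3, t_4), so the sequence has period 40.
297 ≡ 17 (mod 40), hence t_297 = t_17 = 4.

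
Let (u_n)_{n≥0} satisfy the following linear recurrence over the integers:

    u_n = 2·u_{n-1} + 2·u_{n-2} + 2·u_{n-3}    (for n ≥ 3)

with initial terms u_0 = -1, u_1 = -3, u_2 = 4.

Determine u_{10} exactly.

2104

u_3 = 2·4 + 2·-3 + 2·-1 = 0
u_4 = 2·0 + 2·4 + 2·-3 = 2
u_5 = 2·2 + 2·0 + 2·4 = 12
u_6 = 2·12 + 2·2 + 2·0 = 28
u_7 = 2·28 + 2·12 + 2·2 = 84
u_8 = 2·84 + 2·28 + 2·12 = 248
u_9 = 2·248 + 2·84 + 2·28 = 720
u_10 = 2·720 + 2·248 + 2·84 = 2104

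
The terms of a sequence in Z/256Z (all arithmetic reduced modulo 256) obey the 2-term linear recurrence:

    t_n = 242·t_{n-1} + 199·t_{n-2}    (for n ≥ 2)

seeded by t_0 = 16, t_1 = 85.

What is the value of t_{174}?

t_2 = 242·85 + 199·16 = 202
t_3 = 242·202 + 199·85 = 7
t_4 = 242·7 + 199·202 = 164
t_5 = 242·164 + 199·7 = 121
t_6 = 242·121 + 199·164 = 222
t_7 = 242·222 + 199·121 = 235
Continuing the recurrence:
  t_8 = 184;  t_9 = 157;  t_10 = 114;  t_11 = 207;  t_12 = 76;  t_13 = 193
  t_14 = 134;  t_15 = 179;  t_16 = 96;  t_17 = 229;  t_18 = 26;  t_19 = 151
  t_20 = 244;  t_21 = 9;  t_22 = 46;  t_23 = 123;  t_24 = 8;  t_25 = 45
  t_26 = 194;  t_27 = 95;  t_28 = 156;  t_29 = 81;  t_30 = 214;  t_31 = 67
  t_32 = 176;  t_33 = 117;  t_34 = 106;  t_35 = 39;  t_36 = 68;  t_37 = 153
  t_38 = 126;  t_39 = 11;  t_40 = 88;  t_41 = 189;  t_42 = 18;  t_43 = 239
  t_44 = 236;  t_45 = 225;  t_46 = 38;  t_47 = 211;  t_48 = 0;  t_49 = 5
  t_50 = 186;  t_51 = 183;  t_52 = 148;  t_53 = 41;  t_54 = 206;  t_55 = 155
  t_56 = 168;  t_57 = 77;  t_58 = 98;  t_59 = 127;  t_60 = 60;  t_61 = 113
  t_62 = 118;  t_63 = 99;  t_64 = 80;  t_65 = 149;  t_66 = 10;  t_67 = 71
  t_68 = 228;  t_69 = 185;  t_70 = 30;  t_71 = 43;  t_72 = 248;  t_73 = 221
  t_74 = 178;  t_75 = 15;  t_76 = 140;  t_77 = 1;  t_78 = 198;  t_79 = 243
  t_80 = 160;  t_81 = 37;  t_82 = 90;  t_83 = 215;  t_84 = 52;  t_85 = 73
  t_86 = 110;  t_87 = 187;  t_88 = 72;  t_89 = 109;  t_90 = 2;  t_91 = 159
  t_92 = 220;  t_93 = 145;  t_94 = 22;  t_95 = 131;  t_96 = 240;  t_97 = 181
  t_98 = 170;  t_99 = 103;  t_100 = 132;  t_101 = 217;  t_102 = 190;  t_103 = 75
  t_104 = 152;  t_105 = 253;  t_106 = 82;  t_107 = 47;  t_108 = 44;  t_109 = 33
  t_110 = 102;  t_111 = 19;  t_112 = 64;  t_113 = 69;  t_114 = 250;  t_115 = 247
  t_116 = 212;  t_117 = 105;  t_118 = 14;  t_119 = 219;  t_120 = 232;  t_121 = 141
  t_122 = 162;  t_123 = 191;  t_124 = 124;  t_125 = 177;  t_126 = 182;  t_127 = 163
  t_128 = 144;  t_129 = 213;  t_130 = 74;  t_131 = 135;  t_132 = 36;  t_133 = 249
  t_134 = 94;  t_135 = 107;  t_136 = 56;  t_137 = 29;  t_138 = 242;  t_139 = 79
  t_140 = 204;  t_141 = 65;  t_142 = 6;  t_143 = 51;  t_144 = 224;  t_145 = 101
  t_146 = 154;  t_147 = 23;  t_148 = 116;  t_149 = 137;  t_150 = 174;  t_151 = 251
  t_152 = 136;  t_153 = 173;  t_154 = 66;  t_155 = 223;  t_156 = 28;  t_157 = 209
  t_158 = 86;  t_159 = 195;  t_160 = 48;  t_161 = 245;  t_162 = 234;  t_163 = 167
  t_164 = 196;  t_165 = 25;  t_166 = 254;  t_167 = 139;  t_168 = 216;  t_169 = 61
  t_170 = 146;  t_171 = 111;  t_172 = 108
t_173 = 242·108 + 199·111 = 97
t_174 = 242·97 + 199·108 = 166

166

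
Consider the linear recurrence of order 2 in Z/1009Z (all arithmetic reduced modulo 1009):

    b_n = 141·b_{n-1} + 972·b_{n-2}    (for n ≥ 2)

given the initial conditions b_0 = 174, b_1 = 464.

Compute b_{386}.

b_2 = 141·464 + 972·174 = 464
b_3 = 141·464 + 972·464 = 833
b_4 = 141·833 + 972·464 = 394
b_5 = 141·394 + 972·833 = 517
b_6 = 141·517 + 972·394 = 806
b_7 = 141·806 + 972·517 = 680
Continuing the recurrence:
  b_8 = 473;  b_9 = 164;  b_10 = 578;  b_11 = 764;  b_12 = 573;  b_13 = 57
  b_14 = 962;  b_15 = 345;  b_16 = 943;  b_17 = 127;  b_18 = 169;  b_19 = 968
  b_20 = 74;  b_21 = 852;  b_22 = 350;  b_23 = 673;  b_24 = 214;  b_25 = 228
  b_26 = 14;  b_27 = 601;  b_28 = 476;  b_29 = 483;  b_30 = 41;  b_31 = 18
  b_32 = 12;  b_33 = 17;  b_34 = 944;  b_35 = 296;  b_36 = 754;  b_37 = 516
  b_38 = 462;  b_39 = 645;  b_40 = 194;  b_41 = 462;  b_42 = 451;  b_43 = 83
  b_44 = 61;  b_45 = 485;  b_46 = 543;  b_47 = 96;  b_48 = 508;  b_49 = 473
  b_50 = 474;  b_51 = 901;  b_52 = 531;  b_53 = 165;  b_54 = 591;  b_55 = 542
  b_56 = 69;  b_57 = 774;  b_58 = 636;  b_59 = 498;  b_60 = 272;  b_61 = 755
  b_62 = 536;  b_63 = 218;  b_64 = 816;  b_65 = 36;  b_66 = 109;  b_67 = 920
  b_68 = 571;  b_69 = 57;  b_70 = 27;  b_71 = 689;  b_72 = 295;  b_73 = 967
  b_74 = 316;  b_75 = 705;  b_76 = 939;  b_77 = 369;  b_78 = 133;  b_79 = 55
  b_80 = 816;  b_81 = 13;  b_82 = 902;  b_83 = 576;  b_84 = 419;  b_85 = 434
  b_86 = 286;  b_87 = 52;  b_88 = 786;  b_89 = 939;  b_90 = 399;  b_91 = 327
  b_92 = 65;  b_93 = 93;  b_94 = 618;  b_95 = 959;  b_96 = 354;  b_97 = 305
  b_98 = 646;  b_99 = 90;  b_100 = 896;  b_101 = 917;  b_102 = 290;  b_103 = 907
  b_104 = 113;  b_105 = 536;  b_106 = 765;  b_107 = 250;  b_108 = 891;  b_109 = 346
  b_110 = 684;  b_111 = 904;  b_112 = 247;  b_113 = 370;  b_114 = 653;  b_115 = 690
  b_116 = 481;  b_117 = 922;  b_118 = 206;  b_119 = 986;  b_120 = 234;  b_121 = 548
  b_122 = 1007;  b_123 = 631;  b_124 = 253;  b_125 = 218;  b_126 = 188;  b_127 = 280
  b_128 = 236;  b_129 = 718;  b_130 = 687;  b_131 = 680;  b_132 = 840;  b_133 = 452
  b_134 = 364;  b_135 = 294;  b_136 = 743;  b_137 = 48;  b_138 = 466;  b_139 = 363
  b_140 = 644;  b_141 = 689;  b_142 = 673;  b_143 = 788;  b_144 = 442;  b_145 = 878
  b_146 = 490;  b_147 = 280;  b_148 = 161;  b_149 = 233;  b_150 = 662;  b_151 = 974
  b_152 = 841;  b_153 = 814;  b_154 = 919;  b_155 = 579;  b_156 = 213;  b_157 = 538
  b_158 = 374;  b_159 = 540;  b_160 = 753;  b_161 = 428;  b_162 = 199;  b_163 = 115
  b_164 = 780;  b_165 = 789;  b_166 = 660;  b_167 = 300;  b_168 = 727;  b_169 = 597
  b_170 = 774;  b_171 = 271;  b_172 = 492;  b_173 = 823;  b_174 = 975;  b_175 = 70
  b_176 = 29;  b_177 = 490;  b_178 = 414;  b_179 = 893;  b_180 = 614;  b_181 = 56
  b_182 = 313;  b_183 = 692;  b_184 = 226;  b_185 = 208;  b_186 = 786;  b_187 = 212
  b_188 = 810;  b_189 = 421;  b_190 = 130;  b_191 = 735;  b_192 = 952;  b_193 = 83
  b_194 = 695;  b_195 = 78;  b_196 = 418;  b_197 = 557;  b_198 = 513;  b_199 = 265
  b_200 = 222;  b_201 = 308;  b_202 = 908;  b_203 = 597;  b_204 = 131;  b_205 = 418
  b_206 = 614;  b_207 = 478;  b_208 = 284;  b_209 = 160;  b_210 = 953;  b_211 = 310
  b_212 = 377;  b_213 = 318;  b_214 = 619;  b_215 = 847;  b_216 = 669;  b_217 = 432
  b_218 = 844;  b_219 = 102;  b_220 = 307;  b_221 = 162;  b_222 = 384;  b_223 = 727
  b_224 = 516;  b_225 = 452;  b_226 = 244;  b_227 = 527;  b_228 = 703;  b_229 = 922
  b_230 = 64;  b_231 = 135;  b_232 = 523;  b_233 = 136;  b_234 = 834;  b_235 = 563
  b_236 = 93;  b_237 = 354;  b_238 = 59;  b_239 = 266;  b_240 = 8;  b_241 = 367
  b_242 = 1001;  b_243 = 428;  b_244 = 104;  b_245 = 846;  b_246 = 412;  b_247 = 556
  b_248 = 594;  b_249 = 624;  b_250 = 421;  b_251 = 958;  b_252 = 439;  b_253 = 219
  b_254 = 510;  b_255 = 240;  b_256 = 844;  b_257 = 143;  b_258 = 34;  b_259 = 512
  b_260 = 304;  b_261 = 713;  b_262 = 493;  b_263 = 754;  b_264 = 290;  b_265 = 884
  b_266 = 906;  b_267 = 192;  b_268 = 613;  b_269 = 627;  b_270 = 141;  b_271 = 718
  b_272 = 166;  b_273 = 876;  b_274 = 330;  b_275 = 1001;  b_276 = 788;  b_277 = 414
  b_278 = 966;  b_279 = 817;  b_280 = 753;  b_281 = 269;  b_282 = 987;  b_283 = 62
  b_284 = 475;  b_285 = 105;  b_286 = 257;  b_287 = 64;  b_288 = 524;  b_289 = 886
  b_290 = 602;  b_291 = 641;  b_292 = 504;  b_293 = 933;  b_294 = 906;  b_295 = 397
  b_296 = 257;  b_297 = 359;  b_298 = 750;  b_299 = 648;  b_300 = 51;  b_301 = 368
  b_302 = 560;  b_303 = 768;  b_304 = 794;  b_305 = 800;  b_306 = 684;  b_307 = 250
  b_308 = 861;  b_309 = 152;  b_310 = 674;  b_311 = 618;  b_312 = 651;  b_313 = 313
  b_314 = 875;  b_315 = 804;  b_316 = 269;  b_317 = 109;  b_318 = 371;  b_319 = 855
  b_320 = 883;  b_321 = 40;  b_322 = 212;  b_323 = 160;  b_324 = 590;  b_325 = 586
  b_326 = 256;  b_327 = 288;  b_328 = 866;  b_329 = 460;  b_330 = 530;  b_331 = 197
  b_332 = 95;  b_333 = 52;  b_334 = 790;  b_335 = 494;  b_336 = 64;  b_337 = 836
  b_338 = 482;  b_339 = 706;  b_340 = 992;  b_341 = 742;  b_342 = 315;  b_343 = 817
  b_344 = 624;  b_345 = 242;  b_346 = 944;  b_347 = 43;  b_348 = 396;  b_349 = 768
  b_350 = 808;  b_351 = 756;  b_352 = 16;  b_353 = 518;  b_354 = 807;  b_355 = 784
  b_356 = 974;  b_357 = 363;  b_358 = 10;  b_359 = 87;  b_360 = 798;  b_361 = 327
  b_362 = 437;  b_363 = 77;  b_364 = 742;  b_365 = 873;  b_366 = 793;  b_367 = 810
  b_368 = 113;  b_369 = 89;  b_370 = 296;  b_371 = 101;  b_372 = 262;  b_373 = 917
  b_374 = 541;  b_375 = 983;  b_376 = 533;  b_377 = 440;  b_378 = 950;  b_379 = 626
  b_380 = 648;  b_381 = 603;  b_382 = 507;  b_383 = 744;  b_384 = 380
b_385 = 141·380 + 972·744 = 827
b_386 = 141·827 + 972·380 = 638

638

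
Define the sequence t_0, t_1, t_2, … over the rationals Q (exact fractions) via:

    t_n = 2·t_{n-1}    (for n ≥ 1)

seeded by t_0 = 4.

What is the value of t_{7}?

512

t_1 = 2·4 = 8
t_2 = 2·8 = 16
t_3 = 2·16 = 32
t_4 = 2·32 = 64
t_5 = 2·64 = 128
t_6 = 2·128 = 256
t_7 = 2·256 = 512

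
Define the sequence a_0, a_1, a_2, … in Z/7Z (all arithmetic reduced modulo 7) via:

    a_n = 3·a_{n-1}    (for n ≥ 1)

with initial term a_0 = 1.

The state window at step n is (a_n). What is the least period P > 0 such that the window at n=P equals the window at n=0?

n=0: window = (1)
n=1: window = (3)
n=2: window = (2)
n=3: window = (6)
n=4: window = (4)
n=5: window = (5)
n=6: window = (1)
window at n=6 equals window at n=0 → period = 6

6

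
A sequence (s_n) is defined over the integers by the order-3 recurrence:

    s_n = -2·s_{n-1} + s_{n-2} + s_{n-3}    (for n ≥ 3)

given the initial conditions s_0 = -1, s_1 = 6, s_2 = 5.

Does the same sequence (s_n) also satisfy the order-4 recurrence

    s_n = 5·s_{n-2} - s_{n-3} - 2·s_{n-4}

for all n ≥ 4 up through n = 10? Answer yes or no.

Terms s_0..s_10: -1, 6, 5, -5, 21, -42, 100, -221, 500, -1121, 2521
n=4: candidate gives 21, actual s_4 = 21 ✓
n=5: candidate gives -42, actual s_5 = -42 ✓
n=6: candidate gives 100, actual s_6 = 100 ✓
n=7: candidate gives -221, actual s_7 = -221 ✓
n=8: candidate gives 500, actual s_8 = 500 ✓
n=9: candidate gives -1121, actual s_9 = -1121 ✓
n=10: candidate gives 2521, actual s_10 = 2521 ✓

yes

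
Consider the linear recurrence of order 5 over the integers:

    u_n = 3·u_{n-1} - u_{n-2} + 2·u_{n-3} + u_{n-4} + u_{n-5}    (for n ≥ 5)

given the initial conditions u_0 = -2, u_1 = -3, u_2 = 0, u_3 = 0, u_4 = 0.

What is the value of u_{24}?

u_5 = 3·0 + -1·0 + 2·0 + 1·-3 + 1·-2 = -5
u_6 = 3·-5 + -1·0 + 2·0 + 1·0 + 1·-3 = -18
u_7 = 3·-18 + -1·-5 + 2·0 + 1·0 + 1·0 = -49
u_8 = 3·-49 + -1·-18 + 2·-5 + 1·0 + 1·0 = -139
u_9 = 3·-139 + -1·-49 + 2·-18 + 1·-5 + 1·0 = -409
u_10 = 3·-409 + -1·-139 + 2·-49 + 1·-18 + 1·-5 = -1209
u_11 = 3·-1209 + -1·-409 + 2·-139 + 1·-49 + 1·-18 = -3563
u_12 = 3·-3563 + -1·-1209 + 2·-409 + 1·-139 + 1·-49 = -10486
u_13 = 3·-10486 + -1·-3563 + 2·-1209 + 1·-409 + 1·-139 = -30861
u_14 = 3·-30861 + -1·-10486 + 2·-3563 + 1·-1209 + 1·-409 = -90841
u_15 = 3·-90841 + -1·-30861 + 2·-10486 + 1·-3563 + 1·-1209 = -267406
u_16 = 3·-267406 + -1·-90841 + 2·-30861 + 1·-10486 + 1·-3563 = -787148
u_17 = 3·-787148 + -1·-267406 + 2·-90841 + 1·-30861 + 1·-10486 = -2317067
u_18 = 3·-2317067 + -1·-787148 + 2·-267406 + 1·-90841 + 1·-30861 = -6820567
u_19 = 3·-6820567 + -1·-2317067 + 2·-787148 + 1·-267406 + 1·-90841 = -20077177
u_20 = 3·-20077177 + -1·-6820567 + 2·-2317067 + 1·-787148 + 1·-267406 = -59099652
u_21 = 3·-59099652 + -1·-20077177 + 2·-6820567 + 1·-2317067 + 1·-787148 = -173967128
u_22 = 3·-173967128 + -1·-59099652 + 2·-20077177 + 1·-6820567 + 1·-2317067 = -512093720
u_23 = 3·-512093720 + -1·-173967128 + 2·-59099652 + 1·-20077177 + 1·-6820567 = -1507411080
u_24 = 3·-1507411080 + -1·-512093720 + 2·-173967128 + 1·-59099652 + 1·-20077177 = -4437250605

-4437250605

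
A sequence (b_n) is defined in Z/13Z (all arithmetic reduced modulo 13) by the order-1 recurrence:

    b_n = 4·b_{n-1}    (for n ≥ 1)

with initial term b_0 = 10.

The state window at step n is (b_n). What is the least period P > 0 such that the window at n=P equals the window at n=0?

6

n=0: window = (10)
n=1: window = (1)
n=2: window = (4)
n=3: window = (3)
n=4: window = (12)
n=5: window = (9)
n=6: window = (10)
window at n=6 equals window at n=0 → period = 6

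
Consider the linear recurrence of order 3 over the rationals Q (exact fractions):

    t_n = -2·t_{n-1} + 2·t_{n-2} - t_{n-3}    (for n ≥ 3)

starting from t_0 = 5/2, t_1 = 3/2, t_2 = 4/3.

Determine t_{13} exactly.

t_3 = -2·4/3 + 2·3/2 + -1·5/2 = -13/6
t_4 = -2·-13/6 + 2·4/3 + -1·3/2 = 11/2
t_5 = -2·11/2 + 2·-13/6 + -1·4/3 = -50/3
t_6 = -2·-50/3 + 2·11/2 + -1·-13/6 = 93/2
t_7 = -2·93/2 + 2·-50/3 + -1·11/2 = -791/6
t_8 = -2·-791/6 + 2·93/2 + -1·-50/3 = 1120/3
t_9 = -2·1120/3 + 2·-791/6 + -1·93/2 = -6341/6
t_10 = -2·-6341/6 + 2·1120/3 + -1·-791/6 = 17953/6
t_11 = -2·17953/6 + 2·-6341/6 + -1·1120/3 = -25414/3
t_12 = -2·-25414/3 + 2·17953/6 + -1·-6341/6 = 143903/6
t_13 = -2·143903/6 + 2·-25414/3 + -1·17953/6 = -135805/2

-135805/2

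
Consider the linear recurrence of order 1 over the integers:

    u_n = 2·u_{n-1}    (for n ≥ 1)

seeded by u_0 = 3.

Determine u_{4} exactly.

48

u_1 = 2·3 = 6
u_2 = 2·6 = 12
u_3 = 2·12 = 24
u_4 = 2·24 = 48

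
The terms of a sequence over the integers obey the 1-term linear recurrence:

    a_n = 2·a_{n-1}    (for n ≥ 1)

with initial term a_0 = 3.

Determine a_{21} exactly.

a_1 = 2·3 = 6
a_2 = 2·6 = 12
a_3 = 2·12 = 24
a_4 = 2·24 = 48
a_5 = 2·48 = 96
a_6 = 2·96 = 192
a_7 = 2·192 = 384
a_8 = 2·384 = 768
a_9 = 2·768 = 1536
a_10 = 2·1536 = 3072
a_11 = 2·3072 = 6144
a_12 = 2·6144 = 12288
a_13 = 2·12288 = 24576
a_14 = 2·24576 = 49152
a_15 = 2·49152 = 98304
a_16 = 2·98304 = 196608
a_17 = 2·196608 = 393216
a_18 = 2·393216 = 786432
a_19 = 2·786432 = 1572864
a_20 = 2·1572864 = 3145728
a_21 = 2·3145728 = 6291456

6291456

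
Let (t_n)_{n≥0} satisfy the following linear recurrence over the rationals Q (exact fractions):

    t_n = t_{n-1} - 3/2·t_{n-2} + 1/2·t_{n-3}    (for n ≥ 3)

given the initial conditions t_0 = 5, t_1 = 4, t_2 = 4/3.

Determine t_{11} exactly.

t_3 = 1·4/3 + -3/2·4 + 1/2·5 = -13/6
t_4 = 1·-13/6 + -3/2·4/3 + 1/2·4 = -13/6
t_5 = 1·-13/6 + -3/2·-13/6 + 1/2·4/3 = 7/4
t_6 = 1·7/4 + -3/2·-13/6 + 1/2·-13/6 = 47/12
t_7 = 1·47/12 + -3/2·7/4 + 1/2·-13/6 = 5/24
t_8 = 1·5/24 + -3/2·47/12 + 1/2·7/4 = -115/24
t_9 = 1·-115/24 + -3/2·5/24 + 1/2·47/12 = -151/48
t_10 = 1·-151/48 + -3/2·-115/24 + 1/2·5/24 = 199/48
t_11 = 1·199/48 + -3/2·-151/48 + 1/2·-115/24 = 207/32

207/32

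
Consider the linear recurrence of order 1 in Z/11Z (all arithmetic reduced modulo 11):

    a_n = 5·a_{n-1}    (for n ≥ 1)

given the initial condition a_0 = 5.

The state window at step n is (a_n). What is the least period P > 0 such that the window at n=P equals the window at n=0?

n=0: window = (5)
n=1: window = (3)
n=2: window = (4)
n=3: window = (9)
n=4: window = (1)
n=5: window = (5)
window at n=5 equals window at n=0 → period = 5

5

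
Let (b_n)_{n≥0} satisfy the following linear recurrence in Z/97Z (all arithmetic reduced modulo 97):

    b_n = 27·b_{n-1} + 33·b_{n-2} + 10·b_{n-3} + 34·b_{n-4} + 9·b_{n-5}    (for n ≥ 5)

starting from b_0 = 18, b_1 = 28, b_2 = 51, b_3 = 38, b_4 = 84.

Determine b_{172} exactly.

42

b_5 = 27·84 + 33·38 + 10·51 + 34·28 + 9·18 = 5
b_6 = 27·5 + 33·84 + 10·38 + 34·51 + 9·28 = 35
b_7 = 27·35 + 33·5 + 10·84 + 34·38 + 9·51 = 15
b_8 = 27·15 + 33·35 + 10·5 + 34·84 + 9·38 = 55
b_9 = 27·55 + 33·15 + 10·35 + 34·5 + 9·84 = 55
b_10 = 27·55 + 33·55 + 10·15 + 34·35 + 9·5 = 29
Continuing the recurrence:
  b_11 = 93;  b_12 = 9;  b_13 = 50;  b_14 = 81;  b_15 = 75;  b_16 = 36
  b_17 = 24;  b_18 = 67;  b_19 = 32;  b_20 = 73;  b_21 = 84;  b_22 = 22
  b_23 = 64;  b_24 = 50;  b_25 = 17;  b_26 = 82;  b_27 = 23;  b_28 = 50
  b_29 = 77;  b_30 = 13;  b_31 = 62;  b_32 = 27;  b_33 = 56;  b_34 = 84
  b_35 = 15;  b_36 = 72;  b_37 = 91;  b_38 = 1;  b_39 = 69;  b_40 = 54
  b_41 = 18;  b_42 = 28;  b_43 = 74;  b_44 = 30;  b_45 = 71;  b_46 = 8
  b_47 = 1;  b_48 = 68;  b_49 = 74;  b_50 = 22;  b_51 = 39;  b_52 = 87
  b_53 = 0;  b_54 = 19;  b_55 = 94;  b_56 = 72;  b_57 = 5;  b_58 = 23
  b_59 = 23;  b_60 = 68;  b_61 = 54;  b_62 = 6;  b_63 = 24;  b_64 = 25
  b_65 = 95;  b_66 = 52;  b_67 = 33;  b_68 = 64;  b_69 = 2;  b_70 = 75
  b_71 = 53;  b_72 = 94;  b_73 = 55;  b_74 = 22;  b_75 = 6;  b_76 = 67
  b_77 = 93;  b_78 = 11;  b_79 = 73;  b_80 = 67;  b_81 = 42;  b_82 = 48
  b_83 = 16;  b_84 = 36;  b_85 = 34;  b_86 = 8;  b_87 = 55;  b_88 = 62
  b_89 = 5;  b_90 = 11;  b_91 = 17;  b_92 = 80;  b_93 = 67;  b_94 = 91
  b_95 = 34;  b_96 = 92;  b_97 = 45;  b_98 = 43;  b_99 = 12;  b_100 = 1
  b_101 = 10;  b_102 = 59;  b_103 = 12;  b_104 = 88;  b_105 = 25;  b_106 = 72
  b_107 = 29;  b_108 = 10;  b_109 = 0;  b_110 = 92;  b_111 = 47;  b_112 = 56
  b_113 = 96;  b_114 = 84;  b_115 = 80;  b_116 = 71;  b_117 = 47;  b_118 = 81
  b_119 = 67;  b_120 = 35;  b_121 = 92;  b_122 = 17;  b_123 = 62;  b_124 = 1
  b_125 = 60;  b_126 = 90;  b_127 = 85;  b_128 = 55;  b_129 = 61;  b_130 = 55
  b_131 = 85;  b_132 = 80;  b_133 = 33;  b_134 = 10;  b_135 = 15;  b_136 = 88
  b_137 = 60;  b_138 = 73;  b_139 = 96;  b_140 = 95;  b_141 = 80;  b_142 = 62
  b_143 = 67;  b_144 = 19;  b_145 = 32;  b_146 = 42;  b_147 = 75;  b_148 = 33
  b_149 = 1;  b_150 = 90;  b_151 = 95;  b_152 = 67;  b_153 = 64;  b_154 = 4
  b_155 = 43;  b_156 = 22;  b_157 = 79;  b_158 = 24;  b_159 = 26;  b_160 = 24
  b_161 = 71;  b_162 = 34;  b_163 = 42;  b_164 = 39;  b_165 = 74;  b_166 = 68
  b_167 = 0;  b_168 = 32;  b_169 = 46;  b_170 = 38
b_171 = 27·38 + 33·46 + 10·32 + 34·0 + 9·68 = 81
b_172 = 27·81 + 33·38 + 10·46 + 34·32 + 9·0 = 42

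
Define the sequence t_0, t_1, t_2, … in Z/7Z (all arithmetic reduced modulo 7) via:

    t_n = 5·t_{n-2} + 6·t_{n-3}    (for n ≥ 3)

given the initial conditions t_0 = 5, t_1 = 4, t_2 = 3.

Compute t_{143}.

t_3 = 0·3 + 5·4 + 6·5 = 1
t_4 = 0·1 + 5·3 + 6·4 = 4
t_5 = 0·4 + 5·1 + 6·3 = 2
t_6 = 0·2 + 5·4 + 6·1 = 5
t_7 = 0·5 + 5·2 + 6·4 = 6
t_8 = 0·6 + 5·5 + 6·2 = 2
t_9 = 0·2 + 5·6 + 6·5 = 4
t_10 = 0·4 + 5·2 + 6·6 = 4
t_11 = 0·4 + 5·4 + 6·2 = 4
t_12 = 0·4 + 5·4 + 6·4 = 2
t_13 = 0·2 + 5·4 + 6·4 = 2
t_14 = 0·2 + 5·2 + 6·4 = 6
t_15 = 0·6 + 5·2 + 6·2 = 1
t_16 = 0·1 + 5·6 + 6·2 = 0
t_17 = 0·0 + 5·1 + 6·6 = 6
t_18 = 0·6 + 5·0 + 6·1 = 6
t_19 = 0·6 + 5·6 + 6·0 = 2
t_20 = 0·2 + 5·6 + 6·6 = 3
t_21 = 0·3 + 5·2 + 6·6 = 4
t_22 = 0·4 + 5·3 + 6·2 = 6
t_23 = 0·6 + 5·4 + 6·3 = 3
t_24 = 0·3 + 5·6 + 6·4 = 5
t_25 = 0·5 + 5·3 + 6·6 = 2
t_26 = 0·2 + 5·5 + 6·3 = 1
t_27 = 0·1 + 5·2 + 6·5 = 5
t_28 = 0·5 + 5·1 + 6·2 = 3
t_29 = 0·3 + 5·5 + 6·1 = 3
t_30 = 0·3 + 5·3 + 6·5 = 3
t_31 = 0·3 + 5·3 + 6·3 = 5
t_32 = 0·5 + 5·3 + 6·3 = 5
t_33 = 0·5 + 5·5 + 6·3 = 1
t_34 = 0·1 + 5·5 + 6·5 = 6
t_35 = 0·6 + 5·1 + 6·5 = 0
t_36 = 0·0 + 5·6 + 6·1 = 1
t_37 = 0·1 + 5·0 + 6·6 = 1
t_38 = 0·1 + 5·1 + 6·0 = 5
t_39 = 0·5 + 5·1 + 6·1 = 4
t_40 = 0·4 + 5·5 + 6·1 = 3
(t_38, t_39, t_40) = (5, 4, 3) = (t_0, t_1, t_2), so the sequence has period 38.
143 ≡ 29 (mod 38), hence t_143 = t_29 = 3.

3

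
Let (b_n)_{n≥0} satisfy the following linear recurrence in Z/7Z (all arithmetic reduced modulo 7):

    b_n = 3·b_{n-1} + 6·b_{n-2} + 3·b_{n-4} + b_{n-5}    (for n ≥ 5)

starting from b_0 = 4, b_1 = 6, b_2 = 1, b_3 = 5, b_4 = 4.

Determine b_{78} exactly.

b_5 = 3·4 + 6·5 + 0·1 + 3·6 + 1·4 = 1
b_6 = 3·1 + 6·4 + 0·5 + 3·1 + 1·6 = 1
b_7 = 3·1 + 6·1 + 0·4 + 3·5 + 1·1 = 4
b_8 = 3·4 + 6·1 + 0·1 + 3·4 + 1·5 = 0
b_9 = 3·0 + 6·4 + 0·1 + 3·1 + 1·4 = 3
b_10 = 3·3 + 6·0 + 0·4 + 3·1 + 1·1 = 6
b_11 = 3·6 + 6·3 + 0·0 + 3·4 + 1·1 = 0
b_12 = 3·0 + 6·6 + 0·3 + 3·0 + 1·4 = 5
b_13 = 3·5 + 6·0 + 0·6 + 3·3 + 1·0 = 3
b_14 = 3·3 + 6·5 + 0·0 + 3·6 + 1·3 = 4
b_15 = 3·4 + 6·3 + 0·5 + 3·0 + 1·6 = 1
b_16 = 3·1 + 6·4 + 0·3 + 3·5 + 1·0 = 0
b_17 = 3·0 + 6·1 + 0·4 + 3·3 + 1·5 = 6
b_18 = 3·6 + 6·0 + 0·1 + 3·4 + 1·3 = 5
b_19 = 3·5 + 6·6 + 0·0 + 3·1 + 1·4 = 2
b_20 = 3·2 + 6·5 + 0·6 + 3·0 + 1·1 = 2
b_21 = 3·2 + 6·2 + 0·5 + 3·6 + 1·0 = 1
b_22 = 3·1 + 6·2 + 0·2 + 3·5 + 1·6 = 1
b_23 = 3·1 + 6·1 + 0·2 + 3·2 + 1·5 = 6
b_24 = 3·6 + 6·1 + 0·1 + 3·2 + 1·2 = 4
b_25 = 3·4 + 6·6 + 0·1 + 3·1 + 1·2 = 4
b_26 = 3·4 + 6·4 + 0·6 + 3·1 + 1·1 = 5
b_27 = 3·5 + 6·4 + 0·4 + 3·6 + 1·1 = 2
b_28 = 3·2 + 6·5 + 0·4 + 3·4 + 1·6 = 5
b_29 = 3·5 + 6·2 + 0·5 + 3·4 + 1·4 = 1
b_30 = 3·1 + 6·5 + 0·2 + 3·5 + 1·4 = 3
b_31 = 3·3 + 6·1 + 0·5 + 3·2 + 1·5 = 5
b_32 = 3·5 + 6·3 + 0·1 + 3·5 + 1·2 = 1
b_33 = 3·1 + 6·5 + 0·3 + 3·1 + 1·5 = 6
b_34 = 3·6 + 6·1 + 0·5 + 3·3 + 1·1 = 6
b_35 = 3·6 + 6·6 + 0·1 + 3·5 + 1·3 = 2
b_36 = 3·2 + 6·6 + 0·6 + 3·1 + 1·5 = 1
b_37 = 3·1 + 6·2 + 0·6 + 3·6 + 1·1 = 6
b_38 = 3·6 + 6·1 + 0·2 + 3·6 + 1·6 = 6
b_39 = 3·6 + 6·6 + 0·1 + 3·2 + 1·6 = 3
b_40 = 3·3 + 6·6 + 0·6 + 3·1 + 1·2 = 1
b_41 = 3·1 + 6·3 + 0·6 + 3·6 + 1·1 = 5
b_42 = 3·5 + 6·1 + 0·3 + 3·6 + 1·6 = 3
b_43 = 3·3 + 6·5 + 0·1 + 3·3 + 1·6 = 5
b_44 = 3·5 + 6·3 + 0·5 + 3·1 + 1·3 = 4
b_45 = 3·4 + 6·5 + 0·3 + 3·5 + 1·1 = 2
b_46 = 3·2 + 6·4 + 0·5 + 3·3 + 1·5 = 2
b_47 = 3·2 + 6·2 + 0·4 + 3·5 + 1·3 = 1
b_48 = 3·1 + 6·2 + 0·2 + 3·4 + 1·5 = 4
b_49 = 3·4 + 6·1 + 0·2 + 3·2 + 1·4 = 0
b_50 = 3·0 + 6·4 + 0·1 + 3·2 + 1·2 = 4
b_51 = 3·4 + 6·0 + 0·4 + 3·1 + 1·2 = 3
b_52 = 3·3 + 6·4 + 0·0 + 3·4 + 1·1 = 4
b_53 = 3·4 + 6·3 + 0·4 + 3·0 + 1·4 = 6
b_54 = 3·6 + 6·4 + 0·3 + 3·4 + 1·0 = 5
b_55 = 3·5 + 6·6 + 0·4 + 3·3 + 1·4 = 1
b_56 = 3·1 + 6·5 + 0·6 + 3·4 + 1·3 = 6
b_57 = 3·6 + 6·1 + 0·5 + 3·6 + 1·4 = 4
b_58 = 3·4 + 6·6 + 0·1 + 3·5 + 1·6 = 6
b_59 = 3·6 + 6·4 + 0·6 + 3·1 + 1·5 = 1
b_60 = 3·1 + 6·6 + 0·4 + 3·6 + 1·1 = 2
b_61 = 3·2 + 6·1 + 0·6 + 3·4 + 1·6 = 2
b_62 = 3·2 + 6·2 + 0·1 + 3·6 + 1·4 = 5
b_63 = 3·5 + 6·2 + 0·2 + 3·1 + 1·6 = 1
b_64 = 3·1 + 6·5 + 0·2 + 3·2 + 1·1 = 5
b_65 = 3·5 + 6·1 + 0·5 + 3·2 + 1·2 = 1
b_66 = 3·1 + 6·5 + 0·1 + 3·5 + 1·2 = 1
b_67 = 3·1 + 6·1 + 0·5 + 3·1 + 1·5 = 3
b_68 = 3·3 + 6·1 + 0·1 + 3·5 + 1·1 = 3
b_69 = 3·3 + 6·3 + 0·1 + 3·1 + 1·5 = 0
b_70 = 3·0 + 6·3 + 0·3 + 3·1 + 1·1 = 1
b_71 = 3·1 + 6·0 + 0·3 + 3·3 + 1·1 = 6
b_72 = 3·6 + 6·1 + 0·0 + 3·3 + 1·3 = 1
b_73 = 3·1 + 6·6 + 0·1 + 3·0 + 1·3 = 0
b_74 = 3·0 + 6·1 + 0·6 + 3·1 + 1·0 = 2
b_75 = 3·2 + 6·0 + 0·1 + 3·6 + 1·1 = 4
b_76 = 3·4 + 6·2 + 0·0 + 3·1 + 1·6 = 5
b_77 = 3·5 + 6·4 + 0·2 + 3·0 + 1·1 = 5
b_78 = 3·5 + 6·5 + 0·4 + 3·2 + 1·0 = 2

2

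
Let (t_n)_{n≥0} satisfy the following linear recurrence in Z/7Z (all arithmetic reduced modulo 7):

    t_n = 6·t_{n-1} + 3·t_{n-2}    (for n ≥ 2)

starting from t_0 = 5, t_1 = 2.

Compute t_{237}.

t_2 = 6·2 + 3·5 = 6
t_3 = 6·6 + 3·2 = 0
t_4 = 6·0 + 3·6 = 4
t_5 = 6·4 + 3·0 = 3
t_6 = 6·3 + 3·4 = 2
t_7 = 6·2 + 3·3 = 0
t_8 = 6·0 + 3·2 = 6
t_9 = 6·6 + 3·0 = 1
t_10 = 6·1 + 3·6 = 3
t_11 = 6·3 + 3·1 = 0
t_12 = 6·0 + 3·3 = 2
t_13 = 6·2 + 3·0 = 5
t_14 = 6·5 + 3·2 = 1
t_15 = 6·1 + 3·5 = 0
t_16 = 6·0 + 3·1 = 3
t_17 = 6·3 + 3·0 = 4
t_18 = 6·4 + 3·3 = 5
t_19 = 6·5 + 3·4 = 0
t_20 = 6·0 + 3·5 = 1
t_21 = 6·1 + 3·0 = 6
t_22 = 6·6 + 3·1 = 4
t_23 = 6·4 + 3·6 = 0
t_24 = 6·0 + 3·4 = 5
t_25 = 6·5 + 3·0 = 2
(t_24, t_25) = (5, 2) = (t_0, t_1), so the sequence has period 24.
237 ≡ 21 (mod 24), hence t_237 = t_21 = 6.

6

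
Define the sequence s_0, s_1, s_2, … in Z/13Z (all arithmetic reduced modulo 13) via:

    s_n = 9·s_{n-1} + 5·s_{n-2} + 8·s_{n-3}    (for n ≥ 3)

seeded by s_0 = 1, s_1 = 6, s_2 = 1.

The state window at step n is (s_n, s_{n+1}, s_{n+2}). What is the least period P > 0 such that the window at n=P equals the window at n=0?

56

n=0: window = (1, 6, 1)
n=1: window = (6, 1, 8)
n=2: window = (1, 8, 8)
n=3: window = (8, 8, 3)
n=4: window = (8, 3, 1)
n=5: window = (3, 1, 10)
n=6: window = (1, 10, 2)
n=7: window = (10, 2, 11)
n=8: window = (2, 11, 7)
n=9: window = (11, 7, 4)
n=10: window = (7, 4, 3)
n=11: window = (4, 3, 12)
n=12: window = (3, 12, 12)
n=13: window = (12, 12, 10)
n=14: window = (12, 10, 12)
n=15: window = (10, 12, 7)
n=16: window = (12, 7, 8)
n=17: window = (7, 8, 8)
n=18: window = (8, 8, 12)
n=19: window = (8, 12, 4)
n=20: window = (12, 4, 4)
n=21: window = (4, 4, 9)
n=22: window = (4, 9, 3)
n=23: window = (9, 3, 0)
n=24: window = (3, 0, 9)
n=25: window = (0, 9, 1)
n=26: window = (9, 1, 2)
n=27: window = (1, 2, 4)
n=28: window = (2, 4, 2)
n=29: window = (4, 2, 2)
n=30: window = (2, 2, 8)
n=31: window = (2, 8, 7)
n=32: window = (8, 7, 2)
n=33: window = (7, 2, 0)
n=34: window = (2, 0, 1)
n=35: window = (0, 1, 12)
n=36: window = (1, 12, 9)
n=37: window = (12, 9, 6)
n=38: window = (9, 6, 0)
n=39: window = (6, 0, 11)
n=40: window = (0, 11, 4)
…
n=54: window = (7, 9, 1)
n=55: window = (9, 1, 6)
n=56: window = (1, 6, 1)
window at n=56 equals window at n=0 → period = 56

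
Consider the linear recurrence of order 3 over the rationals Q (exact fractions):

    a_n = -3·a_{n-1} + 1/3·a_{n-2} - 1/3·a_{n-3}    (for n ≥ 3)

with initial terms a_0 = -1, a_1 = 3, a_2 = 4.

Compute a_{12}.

a_3 = -3·4 + 1/3·3 + -1/3·-1 = -32/3
a_4 = -3·-32/3 + 1/3·4 + -1/3·3 = 97/3
a_5 = -3·97/3 + 1/3·-32/3 + -1/3·4 = -917/9
a_6 = -3·-917/9 + 1/3·97/3 + -1/3·-32/3 = 320
a_7 = -3·320 + 1/3·-917/9 + -1/3·97/3 = -27128/27
a_8 = -3·-27128/27 + 1/3·320 + -1/3·-917/9 = 85181/27
a_9 = -3·85181/27 + 1/3·-27128/27 + -1/3·320 = -802397/81
a_10 = -3·-802397/81 + 1/3·85181/27 + -1/3·-27128/27 = 2519500/81
a_11 = -3·2519500/81 + 1/3·-802397/81 + -1/3·85181/27 = -23733440/243
a_12 = -3·-23733440/243 + 1/3·2519500/81 + -1/3·-802397/81 = 24840739/81

24840739/81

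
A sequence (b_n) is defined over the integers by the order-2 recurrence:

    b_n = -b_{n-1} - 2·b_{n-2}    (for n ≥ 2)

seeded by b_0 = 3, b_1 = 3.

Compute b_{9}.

-69

b_2 = -1·3 + -2·3 = -9
b_3 = -1·-9 + -2·3 = 3
b_4 = -1·3 + -2·-9 = 15
b_5 = -1·15 + -2·3 = -21
b_6 = -1·-21 + -2·15 = -9
b_7 = -1·-9 + -2·-21 = 51
b_8 = -1·51 + -2·-9 = -33
b_9 = -1·-33 + -2·51 = -69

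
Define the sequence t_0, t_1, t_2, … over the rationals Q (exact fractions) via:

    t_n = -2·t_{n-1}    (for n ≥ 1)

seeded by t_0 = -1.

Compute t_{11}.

2048

t_1 = -2·-1 = 2
t_2 = -2·2 = -4
t_3 = -2·-4 = 8
t_4 = -2·8 = -16
t_5 = -2·-16 = 32
t_6 = -2·32 = -64
t_7 = -2·-64 = 128
t_8 = -2·128 = -256
t_9 = -2·-256 = 512
t_10 = -2·512 = -1024
t_11 = -2·-1024 = 2048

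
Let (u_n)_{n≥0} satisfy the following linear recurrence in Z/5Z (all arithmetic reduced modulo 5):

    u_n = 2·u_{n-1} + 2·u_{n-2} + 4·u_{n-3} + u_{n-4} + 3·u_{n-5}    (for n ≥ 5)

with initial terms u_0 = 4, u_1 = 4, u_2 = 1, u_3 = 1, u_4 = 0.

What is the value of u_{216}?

u_5 = 2·0 + 2·1 + 4·1 + 1·4 + 3·4 = 2
u_6 = 2·2 + 2·0 + 4·1 + 1·1 + 3·4 = 1
u_7 = 2·1 + 2·2 + 4·0 + 1·1 + 3·1 = 0
u_8 = 2·0 + 2·1 + 4·2 + 1·0 + 3·1 = 3
u_9 = 2·3 + 2·0 + 4·1 + 1·2 + 3·0 = 2
u_10 = 2·2 + 2·3 + 4·0 + 1·1 + 3·2 = 2
u_11 = 2·2 + 2·2 + 4·3 + 1·0 + 3·1 = 3
u_12 = 2·3 + 2·2 + 4·2 + 1·3 + 3·0 = 1
u_13 = 2·1 + 2·3 + 4·2 + 1·2 + 3·3 = 2
u_14 = 2·2 + 2·1 + 4·3 + 1·2 + 3·2 = 1
u_15 = 2·1 + 2·2 + 4·1 + 1·3 + 3·2 = 4
u_16 = 2·4 + 2·1 + 4·2 + 1·1 + 3·3 = 3
u_17 = 2·3 + 2·4 + 4·1 + 1·2 + 3·1 = 3
u_18 = 2·3 + 2·3 + 4·4 + 1·1 + 3·2 = 0
u_19 = 2·0 + 2·3 + 4·3 + 1·4 + 3·1 = 0
u_20 = 2·0 + 2·0 + 4·3 + 1·3 + 3·4 = 2
u_21 = 2·2 + 2·0 + 4·0 + 1·3 + 3·3 = 1
u_22 = 2·1 + 2·2 + 4·0 + 1·0 + 3·3 = 0
u_23 = 2·0 + 2·1 + 4·2 + 1·0 + 3·0 = 0
u_24 = 2·0 + 2·0 + 4·1 + 1·2 + 3·0 = 1
u_25 = 2·1 + 2·0 + 4·0 + 1·1 + 3·2 = 4
u_26 = 2·4 + 2·1 + 4·0 + 1·0 + 3·1 = 3
u_27 = 2·3 + 2·4 + 4·1 + 1·0 + 3·0 = 3
u_28 = 2·3 + 2·3 + 4·4 + 1·1 + 3·0 = 4
u_29 = 2·4 + 2·3 + 4·3 + 1·4 + 3·1 = 3
u_30 = 2·3 + 2·4 + 4·3 + 1·3 + 3·4 = 1
u_31 = 2·1 + 2·3 + 4·4 + 1·3 + 3·3 = 1
u_32 = 2·1 + 2·1 + 4·3 + 1·4 + 3·3 = 4
u_33 = 2·4 + 2·1 + 4·1 + 1·3 + 3·4 = 4
u_34 = 2·4 + 2·4 + 4·1 + 1·1 + 3·3 = 0
u_35 = 2·0 + 2·4 + 4·4 + 1·1 + 3·1 = 3
u_36 = 2·3 + 2·0 + 4·4 + 1·4 + 3·1 = 4
u_37 = 2·4 + 2·3 + 4·0 + 1·4 + 3·4 = 0
u_38 = 2·0 + 2·4 + 4·3 + 1·0 + 3·4 = 2
u_39 = 2·2 + 2·0 + 4·4 + 1·3 + 3·0 = 3
u_40 = 2·3 + 2·2 + 4·0 + 1·4 + 3·3 = 3
u_41 = 2·3 + 2·3 + 4·2 + 1·0 + 3·4 = 2
u_42 = 2·2 + 2·3 + 4·3 + 1·2 + 3·0 = 4
u_43 = 2·4 + 2·2 + 4·3 + 1·3 + 3·2 = 3
u_44 = 2·3 + 2·4 + 4·2 + 1·3 + 3·3 = 4
u_45 = 2·4 + 2·3 + 4·4 + 1·2 + 3·3 = 1
u_46 = 2·1 + 2·4 + 4·3 + 1·4 + 3·2 = 2
u_47 = 2·2 + 2·1 + 4·4 + 1·3 + 3·4 = 2
u_48 = 2·2 + 2·2 + 4·1 + 1·4 + 3·3 = 0
u_49 = 2·0 + 2·2 + 4·2 + 1·1 + 3·4 = 0
u_50 = 2·0 + 2·0 + 4·2 + 1·2 + 3·1 = 3
u_51 = 2·3 + 2·0 + 4·0 + 1·2 + 3·2 = 4
u_52 = 2·4 + 2·3 + 4·0 + 1·0 + 3·2 = 0
u_53 = 2·0 + 2·4 + 4·3 + 1·0 + 3·0 = 0
u_54 = 2·0 + 2·0 + 4·4 + 1·3 + 3·0 = 4
u_55 = 2·4 + 2·0 + 4·0 + 1·4 + 3·3 = 1
u_56 = 2·1 + 2·4 + 4·0 + 1·0 + 3·4 = 2
u_57 = 2·2 + 2·1 + 4·4 + 1·0 + 3·0 = 2
u_58 = 2·2 + 2·2 + 4·1 + 1·4 + 3·0 = 1
u_59 = 2·1 + 2·2 + 4·2 + 1·1 + 3·4 = 2
u_60 = 2·2 + 2·1 + 4·2 + 1·2 + 3·1 = 4
u_61 = 2·4 + 2·2 + 4·1 + 1·2 + 3·2 = 4
u_62 = 2·4 + 2·4 + 4·2 + 1·1 + 3·2 = 1
u_63 = 2·1 + 2·4 + 4·4 + 1·2 + 3·1 = 1
u_64 = 2·1 + 2·1 + 4·4 + 1·4 + 3·2 = 0
(u_60, u_61, u_62, u_63, u_64) = (4, 4, 1, 1, 0) = (u_0, u_1, u_2, u_3, u_4), so the sequence has period 60.
216 ≡ 36 (mod 60), hence u_216 = u_36 = 4.

4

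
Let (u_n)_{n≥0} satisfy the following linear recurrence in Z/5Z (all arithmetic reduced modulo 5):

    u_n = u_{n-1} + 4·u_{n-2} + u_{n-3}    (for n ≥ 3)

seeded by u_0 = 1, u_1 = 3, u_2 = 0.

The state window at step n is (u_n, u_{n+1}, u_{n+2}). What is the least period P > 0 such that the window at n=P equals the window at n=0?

n=0: window = (1, 3, 0)
n=1: window = (3, 0, 3)
n=2: window = (0, 3, 1)
n=3: window = (3, 1, 3)
n=4: window = (1, 3, 0)
window at n=4 equals window at n=0 → period = 4

4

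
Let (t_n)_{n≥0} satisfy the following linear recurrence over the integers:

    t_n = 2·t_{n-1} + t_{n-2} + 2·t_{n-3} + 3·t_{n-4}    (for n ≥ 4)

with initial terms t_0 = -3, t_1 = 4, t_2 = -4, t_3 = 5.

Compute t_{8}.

t_4 = 2·5 + 1·-4 + 2·4 + 3·-3 = 5
t_5 = 2·5 + 1·5 + 2·-4 + 3·4 = 19
t_6 = 2·19 + 1·5 + 2·5 + 3·-4 = 41
t_7 = 2·41 + 1·19 + 2·5 + 3·5 = 126
t_8 = 2·126 + 1·41 + 2·19 + 3·5 = 346

346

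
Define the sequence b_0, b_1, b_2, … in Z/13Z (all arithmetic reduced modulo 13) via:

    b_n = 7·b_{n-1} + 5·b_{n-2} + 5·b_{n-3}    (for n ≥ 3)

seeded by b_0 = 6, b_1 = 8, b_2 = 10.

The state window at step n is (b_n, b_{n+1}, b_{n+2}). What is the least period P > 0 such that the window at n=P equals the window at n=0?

n=0: window = (6, 8, 10)
n=1: window = (8, 10, 10)
n=2: window = (10, 10, 4)
n=3: window = (10, 4, 11)
n=4: window = (4, 11, 4)
n=5: window = (11, 4, 12)
n=6: window = (4, 12, 3)
n=7: window = (12, 3, 10)
n=8: window = (3, 10, 2)
n=9: window = (10, 2, 1)
n=10: window = (2, 1, 2)
n=11: window = (1, 2, 3)
n=12: window = (2, 3, 10)
n=13: window = (3, 10, 4)
n=14: window = (10, 4, 2)
n=15: window = (4, 2, 6)
n=16: window = (2, 6, 7)
n=17: window = (6, 7, 11)
n=18: window = (7, 11, 12)
n=19: window = (11, 12, 5)
n=20: window = (12, 5, 7)
n=21: window = (5, 7, 4)
n=22: window = (7, 4, 10)
n=23: window = (4, 10, 8)
n=24: window = (10, 8, 9)
n=25: window = (8, 9, 10)
n=26: window = (9, 10, 12)
n=27: window = (10, 12, 10)
n=28: window = (12, 10, 11)
n=29: window = (10, 11, 5)
n=30: window = (11, 5, 10)
n=31: window = (5, 10, 7)
n=32: window = (10, 7, 7)
n=33: window = (7, 7, 4)
n=34: window = (7, 4, 7)
n=35: window = (4, 7, 0)
n=36: window = (7, 0, 3)
n=37: window = (0, 3, 4)
n=38: window = (3, 4, 4)
n=39: window = (4, 4, 11)
n=40: window = (4, 11, 0)
…
n=730: window = (11, 3, 6)
n=731: window = (3, 6, 8)
n=732: window = (6, 8, 10)
window at n=732 equals window at n=0 → period = 732

732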